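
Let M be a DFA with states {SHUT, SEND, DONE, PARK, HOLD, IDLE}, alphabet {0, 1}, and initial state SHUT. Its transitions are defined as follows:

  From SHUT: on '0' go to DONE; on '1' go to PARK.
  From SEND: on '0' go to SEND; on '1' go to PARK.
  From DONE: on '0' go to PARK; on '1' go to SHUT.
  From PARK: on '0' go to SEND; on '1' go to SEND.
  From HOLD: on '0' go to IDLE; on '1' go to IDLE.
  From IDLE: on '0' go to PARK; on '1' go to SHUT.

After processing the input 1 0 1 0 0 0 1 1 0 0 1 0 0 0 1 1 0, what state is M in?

Trace: SHUT -1-> PARK -0-> SEND -1-> PARK -0-> SEND -0-> SEND -0-> SEND -1-> PARK -1-> SEND -0-> SEND -0-> SEND -1-> PARK -0-> SEND -0-> SEND -0-> SEND -1-> PARK -1-> SEND -0-> SEND

SEND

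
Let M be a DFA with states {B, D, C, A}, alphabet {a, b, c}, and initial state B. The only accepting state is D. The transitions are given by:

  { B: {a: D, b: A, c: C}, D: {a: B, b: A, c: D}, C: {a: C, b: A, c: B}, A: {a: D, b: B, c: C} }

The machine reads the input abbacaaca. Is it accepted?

Trace: B -a-> D -b-> A -b-> B -a-> D -c-> D -a-> B -a-> D -c-> D -a-> B
End state B is not accepting.

No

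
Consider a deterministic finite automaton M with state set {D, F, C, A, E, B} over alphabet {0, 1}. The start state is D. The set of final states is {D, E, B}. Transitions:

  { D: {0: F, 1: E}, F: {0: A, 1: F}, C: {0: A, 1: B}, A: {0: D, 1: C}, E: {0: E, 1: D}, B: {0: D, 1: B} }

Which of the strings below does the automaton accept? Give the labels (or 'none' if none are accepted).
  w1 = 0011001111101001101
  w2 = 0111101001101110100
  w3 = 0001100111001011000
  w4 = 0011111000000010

w2, w4

w1:
  start at D
  read '0': D → F
  read '0': F → A
  read '1': A → C
  read '1': C → B
  read '0': B → D
  read '0': D → F
  read '1': F → F
  read '1': F → F
  read '1': F → F
  read '1': F → F
  read '1': F → F
  read '0': F → A
  read '1': A → C
  read '0': C → A
  read '0': A → D
  read '1': D → E
  read '1': E → D
  read '0': D → F
  read '1': F → F
  end F, rejected
w2:
  start at D
  read '0': D → F
  read '1': F → F
  read '1': F → F
  read '1': F → F
  read '1': F → F
  read '0': F → A
  read '1': A → C
  read '0': C → A
  read '0': A → D
  read '1': D → E
  read '1': E → D
  read '0': D → F
  read '1': F → F
  read '1': F → F
  read '1': F → F
  read '0': F → A
  read '1': A → C
  read '0': C → A
  read '0': A → D
  end D, accepted
w3:
  start at D
  read '0': D → F
  read '0': F → A
  read '0': A → D
  read '1': D → E
  read '1': E → D
  read '0': D → F
  read '0': F → A
  read '1': A → C
  read '1': C → B
  read '1': B → B
  read '0': B → D
  read '0': D → F
  read '1': F → F
  read '0': F → A
  read '1': A → C
  read '1': C → B
  read '0': B → D
  read '0': D → F
  read '0': F → A
  end A, rejected
w4:
  start at D
  read '0': D → F
  read '0': F → A
  read '1': A → C
  read '1': C → B
  read '1': B → B
  read '1': B → B
  read '1': B → B
  read '0': B → D
  read '0': D → F
  read '0': F → A
  read '0': A → D
  read '0': D → F
  read '0': F → A
  read '0': A → D
  read '1': D → E
  read '0': E → E
  end E, accepted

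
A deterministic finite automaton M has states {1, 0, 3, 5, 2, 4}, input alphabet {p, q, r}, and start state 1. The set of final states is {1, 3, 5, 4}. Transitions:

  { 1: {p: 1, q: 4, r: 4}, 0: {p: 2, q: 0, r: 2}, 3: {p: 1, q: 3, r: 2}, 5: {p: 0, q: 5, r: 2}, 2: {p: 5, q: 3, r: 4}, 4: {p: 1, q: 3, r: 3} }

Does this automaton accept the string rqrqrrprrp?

Trace: 1 -r-> 4 -q-> 3 -r-> 2 -q-> 3 -r-> 2 -r-> 4 -p-> 1 -r-> 4 -r-> 3 -p-> 1
End state 1 is accepting.

Yes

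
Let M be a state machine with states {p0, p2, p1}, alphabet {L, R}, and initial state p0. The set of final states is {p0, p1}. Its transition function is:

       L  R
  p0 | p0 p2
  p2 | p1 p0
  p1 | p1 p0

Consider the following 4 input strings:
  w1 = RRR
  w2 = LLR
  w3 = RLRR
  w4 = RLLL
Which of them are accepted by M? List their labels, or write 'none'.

w4

w1: Trace: p0 -R-> p2 -R-> p0 -R-> p2  → end p2, rejected
w2: Trace: p0 -L-> p0 -L-> p0 -R-> p2  → end p2, rejected
w3: Trace: p0 -R-> p2 -L-> p1 -R-> p0 -R-> p2  → end p2, rejected
w4: Trace: p0 -R-> p2 -L-> p1 -L-> p1 -L-> p1  → end p1, accepted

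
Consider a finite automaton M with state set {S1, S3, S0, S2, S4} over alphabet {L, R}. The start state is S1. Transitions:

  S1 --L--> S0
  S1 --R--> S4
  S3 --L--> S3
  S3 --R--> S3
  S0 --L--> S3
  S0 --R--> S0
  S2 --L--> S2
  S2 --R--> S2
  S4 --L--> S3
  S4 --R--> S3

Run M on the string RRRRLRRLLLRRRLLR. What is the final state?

S3

S1 → S4 → S3 → S3 → S3 → S3 → S3 → S3 → S3 → S3 → S3 → S3 → S3 → S3 → S3 → S3 → S3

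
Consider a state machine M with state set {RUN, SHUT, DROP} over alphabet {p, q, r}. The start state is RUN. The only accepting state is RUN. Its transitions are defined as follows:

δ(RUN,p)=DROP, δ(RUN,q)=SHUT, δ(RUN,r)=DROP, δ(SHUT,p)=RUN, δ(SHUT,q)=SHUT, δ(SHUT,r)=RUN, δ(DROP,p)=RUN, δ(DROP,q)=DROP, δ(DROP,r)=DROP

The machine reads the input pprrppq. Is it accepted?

Trace: RUN -p-> DROP -p-> RUN -r-> DROP -r-> DROP -p-> RUN -p-> DROP -q-> DROP
End state DROP is not accepting.

No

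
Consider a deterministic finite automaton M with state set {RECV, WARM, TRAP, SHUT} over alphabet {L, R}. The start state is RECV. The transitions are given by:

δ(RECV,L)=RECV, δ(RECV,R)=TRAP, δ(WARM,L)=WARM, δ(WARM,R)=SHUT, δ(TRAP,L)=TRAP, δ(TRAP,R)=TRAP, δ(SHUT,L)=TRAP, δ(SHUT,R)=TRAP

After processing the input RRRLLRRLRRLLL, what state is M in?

TRAP

start at RECV
read 'R': RECV → TRAP
read 'R': TRAP → TRAP
read 'R': TRAP → TRAP
read 'L': TRAP → TRAP
read 'L': TRAP → TRAP
read 'R': TRAP → TRAP
read 'R': TRAP → TRAP
read 'L': TRAP → TRAP
read 'R': TRAP → TRAP
read 'R': TRAP → TRAP
read 'L': TRAP → TRAP
read 'L': TRAP → TRAP
read 'L': TRAP → TRAP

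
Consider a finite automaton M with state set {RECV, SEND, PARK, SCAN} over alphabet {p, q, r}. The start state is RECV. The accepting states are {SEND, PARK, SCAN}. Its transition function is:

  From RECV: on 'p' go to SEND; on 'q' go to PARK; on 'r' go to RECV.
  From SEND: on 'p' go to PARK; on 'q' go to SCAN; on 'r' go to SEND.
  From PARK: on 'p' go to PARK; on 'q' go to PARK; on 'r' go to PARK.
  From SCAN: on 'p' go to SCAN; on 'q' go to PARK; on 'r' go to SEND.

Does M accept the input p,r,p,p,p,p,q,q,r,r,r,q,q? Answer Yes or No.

Yes

start at RECV
read 'p': RECV → SEND
read 'r': SEND → SEND
read 'p': SEND → PARK
read 'p': PARK → PARK
read 'p': PARK → PARK
read 'p': PARK → PARK
read 'q': PARK → PARK
read 'q': PARK → PARK
read 'r': PARK → PARK
read 'r': PARK → PARK
read 'r': PARK → PARK
read 'q': PARK → PARK
read 'q': PARK → PARK
End state PARK is accepting.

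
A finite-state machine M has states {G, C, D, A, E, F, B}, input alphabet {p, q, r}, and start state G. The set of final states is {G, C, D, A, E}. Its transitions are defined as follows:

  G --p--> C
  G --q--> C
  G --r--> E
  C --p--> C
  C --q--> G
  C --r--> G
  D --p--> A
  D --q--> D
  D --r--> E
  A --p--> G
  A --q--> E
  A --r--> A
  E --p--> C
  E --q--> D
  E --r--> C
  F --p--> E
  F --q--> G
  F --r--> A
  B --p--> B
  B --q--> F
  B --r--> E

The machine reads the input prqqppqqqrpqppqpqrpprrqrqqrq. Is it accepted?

Trace: G -p-> C -r-> G -q-> C -q-> G -p-> C -p-> C -q-> G -q-> C -q-> G -r-> E -p-> C -q-> G -p-> C -p-> C -q-> G -p-> C -q-> G -r-> E -p-> C -p-> C -r-> G -r-> E -q-> D -r-> E -q-> D -q-> D -r-> E -q-> D
End state D is accepting.

Yes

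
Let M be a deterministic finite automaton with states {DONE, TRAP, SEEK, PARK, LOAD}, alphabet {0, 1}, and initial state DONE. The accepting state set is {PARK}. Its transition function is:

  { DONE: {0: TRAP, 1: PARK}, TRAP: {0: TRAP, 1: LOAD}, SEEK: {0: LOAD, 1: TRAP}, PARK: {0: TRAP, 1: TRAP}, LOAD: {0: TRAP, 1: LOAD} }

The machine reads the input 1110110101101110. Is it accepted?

Trace: DONE -1-> PARK -1-> TRAP -1-> LOAD -0-> TRAP -1-> LOAD -1-> LOAD -0-> TRAP -1-> LOAD -0-> TRAP -1-> LOAD -1-> LOAD -0-> TRAP -1-> LOAD -1-> LOAD -1-> LOAD -0-> TRAP
End state TRAP is not accepting.

No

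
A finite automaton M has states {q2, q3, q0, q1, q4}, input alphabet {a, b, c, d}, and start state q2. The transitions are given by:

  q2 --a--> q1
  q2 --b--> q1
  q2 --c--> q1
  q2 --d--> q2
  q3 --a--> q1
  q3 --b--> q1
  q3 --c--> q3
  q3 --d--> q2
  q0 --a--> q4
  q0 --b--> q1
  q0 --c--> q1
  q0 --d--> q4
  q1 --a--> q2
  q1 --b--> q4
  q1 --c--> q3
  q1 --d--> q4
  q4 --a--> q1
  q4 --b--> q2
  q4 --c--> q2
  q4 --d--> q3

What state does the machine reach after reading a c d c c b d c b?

q1

q2 → q1 → q3 → q2 → q1 → q3 → q1 → q4 → q2 → q1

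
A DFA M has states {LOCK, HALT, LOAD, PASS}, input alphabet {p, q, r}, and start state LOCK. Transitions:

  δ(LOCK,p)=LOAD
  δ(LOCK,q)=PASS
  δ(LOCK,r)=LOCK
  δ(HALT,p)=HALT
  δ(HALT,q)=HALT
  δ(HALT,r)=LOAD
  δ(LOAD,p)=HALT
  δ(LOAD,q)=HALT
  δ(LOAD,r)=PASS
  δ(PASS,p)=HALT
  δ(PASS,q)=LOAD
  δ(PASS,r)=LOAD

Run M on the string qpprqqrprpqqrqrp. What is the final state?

HALT

LOCK → PASS → HALT → HALT → LOAD → HALT → HALT → LOAD → HALT → LOAD → HALT → HALT → HALT → LOAD → HALT → LOAD → HALT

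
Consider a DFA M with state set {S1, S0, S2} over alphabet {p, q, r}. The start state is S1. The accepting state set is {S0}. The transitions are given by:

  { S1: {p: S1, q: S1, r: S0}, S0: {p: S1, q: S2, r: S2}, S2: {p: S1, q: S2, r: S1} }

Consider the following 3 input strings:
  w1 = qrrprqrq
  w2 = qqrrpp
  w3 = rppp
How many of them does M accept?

0

w1:
  start at S1
  read 'q': S1 → S1
  read 'r': S1 → S0
  read 'r': S0 → S2
  read 'p': S2 → S1
  read 'r': S1 → S0
  read 'q': S0 → S2
  read 'r': S2 → S1
  read 'q': S1 → S1
  end S1, rejected
w2:
  start at S1
  read 'q': S1 → S1
  read 'q': S1 → S1
  read 'r': S1 → S0
  read 'r': S0 → S2
  read 'p': S2 → S1
  read 'p': S1 → S1
  end S1, rejected
w3:
  start at S1
  read 'r': S1 → S0
  read 'p': S0 → S1
  read 'p': S1 → S1
  read 'p': S1 → S1
  end S1, rejected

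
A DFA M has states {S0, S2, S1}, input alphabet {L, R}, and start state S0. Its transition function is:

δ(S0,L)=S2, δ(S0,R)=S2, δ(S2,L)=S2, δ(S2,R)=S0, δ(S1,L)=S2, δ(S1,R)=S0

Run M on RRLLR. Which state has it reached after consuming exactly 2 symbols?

S0

start at S0
read 'R': S0 → S2
read 'R': S2 → S0
After 2 symbols: S0.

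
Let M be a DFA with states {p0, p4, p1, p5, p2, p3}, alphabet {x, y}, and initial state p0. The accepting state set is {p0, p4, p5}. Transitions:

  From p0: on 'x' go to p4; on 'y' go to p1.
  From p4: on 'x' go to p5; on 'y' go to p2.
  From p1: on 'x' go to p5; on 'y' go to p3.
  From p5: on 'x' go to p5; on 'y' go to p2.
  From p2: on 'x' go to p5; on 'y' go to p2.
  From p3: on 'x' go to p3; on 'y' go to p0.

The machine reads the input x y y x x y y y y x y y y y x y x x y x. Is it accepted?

start at p0
read 'x': p0 → p4
read 'y': p4 → p2
read 'y': p2 → p2
read 'x': p2 → p5
read 'x': p5 → p5
read 'y': p5 → p2
read 'y': p2 → p2
read 'y': p2 → p2
read 'y': p2 → p2
read 'x': p2 → p5
read 'y': p5 → p2
read 'y': p2 → p2
read 'y': p2 → p2
read 'y': p2 → p2
read 'x': p2 → p5
read 'y': p5 → p2
read 'x': p2 → p5
read 'x': p5 → p5
read 'y': p5 → p2
read 'x': p2 → p5
End state p5 is accepting.

Yes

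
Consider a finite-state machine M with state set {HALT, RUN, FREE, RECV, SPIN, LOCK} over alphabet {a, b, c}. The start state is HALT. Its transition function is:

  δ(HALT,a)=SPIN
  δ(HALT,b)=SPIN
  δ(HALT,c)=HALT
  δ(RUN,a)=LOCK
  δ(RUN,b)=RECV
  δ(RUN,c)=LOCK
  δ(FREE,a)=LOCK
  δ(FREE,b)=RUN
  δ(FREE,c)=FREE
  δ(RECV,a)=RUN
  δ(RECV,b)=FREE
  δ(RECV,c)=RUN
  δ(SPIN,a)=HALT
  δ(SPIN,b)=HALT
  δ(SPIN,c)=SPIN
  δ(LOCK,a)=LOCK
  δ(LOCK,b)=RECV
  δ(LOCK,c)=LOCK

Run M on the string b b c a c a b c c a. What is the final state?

Trace: HALT -b-> SPIN -b-> HALT -c-> HALT -a-> SPIN -c-> SPIN -a-> HALT -b-> SPIN -c-> SPIN -c-> SPIN -a-> HALT

HALT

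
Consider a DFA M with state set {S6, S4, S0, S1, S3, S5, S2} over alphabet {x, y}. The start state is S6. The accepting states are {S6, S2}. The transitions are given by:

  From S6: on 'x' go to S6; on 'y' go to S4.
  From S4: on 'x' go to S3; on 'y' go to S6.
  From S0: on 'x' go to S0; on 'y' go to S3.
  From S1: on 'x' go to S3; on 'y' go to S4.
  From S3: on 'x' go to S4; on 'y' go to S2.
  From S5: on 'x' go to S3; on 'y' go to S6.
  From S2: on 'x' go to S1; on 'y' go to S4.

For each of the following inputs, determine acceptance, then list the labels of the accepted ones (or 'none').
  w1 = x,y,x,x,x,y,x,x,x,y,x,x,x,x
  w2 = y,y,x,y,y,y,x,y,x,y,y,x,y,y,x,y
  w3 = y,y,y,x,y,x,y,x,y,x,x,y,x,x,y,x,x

w1: Trace: S6 -x-> S6 -y-> S4 -x-> S3 -x-> S4 -x-> S3 -y-> S2 -x-> S1 -x-> S3 -x-> S4 -y-> S6 -x-> S6 -x-> S6 -x-> S6 -x-> S6  → end S6, accepted
w2: Trace: S6 -y-> S4 -y-> S6 -x-> S6 -y-> S4 -y-> S6 -y-> S4 -x-> S3 -y-> S2 -x-> S1 -y-> S4 -y-> S6 -x-> S6 -y-> S4 -y-> S6 -x-> S6 -y-> S4  → end S4, rejected
w3: Trace: S6 -y-> S4 -y-> S6 -y-> S4 -x-> S3 -y-> S2 -x-> S1 -y-> S4 -x-> S3 -y-> S2 -x-> S1 -x-> S3 -y-> S2 -x-> S1 -x-> S3 -y-> S2 -x-> S1 -x-> S3  → end S3, rejected

w1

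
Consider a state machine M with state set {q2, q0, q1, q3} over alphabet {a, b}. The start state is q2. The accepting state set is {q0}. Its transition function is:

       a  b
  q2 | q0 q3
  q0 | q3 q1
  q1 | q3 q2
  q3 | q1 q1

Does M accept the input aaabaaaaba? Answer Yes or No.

q2 → q0 → q3 → q1 → q2 → q0 → q3 → q1 → q3 → q1 → q3
End state q3 is not accepting.

No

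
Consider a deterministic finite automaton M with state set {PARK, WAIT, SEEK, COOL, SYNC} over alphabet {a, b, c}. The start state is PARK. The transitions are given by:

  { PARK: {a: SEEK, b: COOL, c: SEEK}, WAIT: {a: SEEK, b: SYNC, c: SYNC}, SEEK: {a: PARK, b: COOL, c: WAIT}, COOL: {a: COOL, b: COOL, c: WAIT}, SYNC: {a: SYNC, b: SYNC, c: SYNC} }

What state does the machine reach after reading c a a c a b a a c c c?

Trace: PARK -c-> SEEK -a-> PARK -a-> SEEK -c-> WAIT -a-> SEEK -b-> COOL -a-> COOL -a-> COOL -c-> WAIT -c-> SYNC -c-> SYNC

SYNC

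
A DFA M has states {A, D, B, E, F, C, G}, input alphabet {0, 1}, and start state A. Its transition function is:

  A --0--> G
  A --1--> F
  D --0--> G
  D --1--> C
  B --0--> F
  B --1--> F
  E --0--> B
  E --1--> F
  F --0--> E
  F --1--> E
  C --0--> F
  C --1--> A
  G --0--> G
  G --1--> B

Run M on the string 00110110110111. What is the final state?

start at A
read '0': A → G
read '0': G → G
read '1': G → B
read '1': B → F
read '0': F → E
read '1': E → F
read '1': F → E
read '0': E → B
read '1': B → F
read '1': F → E
read '0': E → B
read '1': B → F
read '1': F → E
read '1': E → F

F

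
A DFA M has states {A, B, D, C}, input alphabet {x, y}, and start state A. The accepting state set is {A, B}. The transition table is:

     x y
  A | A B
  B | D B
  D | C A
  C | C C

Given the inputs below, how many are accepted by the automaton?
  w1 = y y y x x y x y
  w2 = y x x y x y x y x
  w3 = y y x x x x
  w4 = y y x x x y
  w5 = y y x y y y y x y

1

w1: A → B → B → B → D → C → C → C → C  → end C, rejected
w2: A → B → D → C → C → C → C → C → C → C  → end C, rejected
w3: A → B → B → D → C → C → C  → end C, rejected
w4: A → B → B → D → C → C → C  → end C, rejected
w5: A → B → B → D → A → B → B → B → D → A  → end A, accepted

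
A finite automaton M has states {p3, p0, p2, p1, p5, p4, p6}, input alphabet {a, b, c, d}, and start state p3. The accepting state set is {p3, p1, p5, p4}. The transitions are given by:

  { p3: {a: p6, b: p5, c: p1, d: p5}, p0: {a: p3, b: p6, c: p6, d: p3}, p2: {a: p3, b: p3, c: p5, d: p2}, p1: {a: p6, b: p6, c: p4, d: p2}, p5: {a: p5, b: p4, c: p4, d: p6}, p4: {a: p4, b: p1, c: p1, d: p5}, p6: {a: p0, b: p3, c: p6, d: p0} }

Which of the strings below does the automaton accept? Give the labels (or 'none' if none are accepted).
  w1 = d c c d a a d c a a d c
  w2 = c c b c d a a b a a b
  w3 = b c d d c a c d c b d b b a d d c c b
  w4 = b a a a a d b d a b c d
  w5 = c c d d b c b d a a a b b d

w1, w2, w3, w5

w1: p3 → p5 → p4 → p1 → p2 → p3 → p6 → p0 → p6 → p0 → p3 → p5 → p4  → end p4, accepted
w2: p3 → p1 → p4 → p1 → p4 → p5 → p5 → p5 → p4 → p4 → p4 → p1  → end p1, accepted
w3: p3 → p5 → p4 → p5 → p6 → p6 → p0 → p6 → p0 → p6 → p3 → p5 → p4 → p1 → p6 → p0 → p3 → p1 → p4 → p1  → end p1, accepted
w4: p3 → p5 → p5 → p5 → p5 → p5 → p6 → p3 → p5 → p5 → p4 → p1 → p2  → end p2, rejected
w5: p3 → p1 → p4 → p5 → p6 → p3 → p1 → p6 → p0 → p3 → p6 → p0 → p6 → p3 → p5  → end p5, accepted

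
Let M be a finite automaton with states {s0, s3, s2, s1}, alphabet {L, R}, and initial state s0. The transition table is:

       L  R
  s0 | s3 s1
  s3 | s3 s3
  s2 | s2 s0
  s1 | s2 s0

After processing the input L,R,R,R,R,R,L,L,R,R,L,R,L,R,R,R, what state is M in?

start at s0
read 'L': s0 → s3
read 'R': s3 → s3
read 'R': s3 → s3
read 'R': s3 → s3
read 'R': s3 → s3
read 'R': s3 → s3
read 'L': s3 → s3
read 'L': s3 → s3
read 'R': s3 → s3
read 'R': s3 → s3
read 'L': s3 → s3
read 'R': s3 → s3
read 'L': s3 → s3
read 'R': s3 → s3
read 'R': s3 → s3
read 'R': s3 → s3

s3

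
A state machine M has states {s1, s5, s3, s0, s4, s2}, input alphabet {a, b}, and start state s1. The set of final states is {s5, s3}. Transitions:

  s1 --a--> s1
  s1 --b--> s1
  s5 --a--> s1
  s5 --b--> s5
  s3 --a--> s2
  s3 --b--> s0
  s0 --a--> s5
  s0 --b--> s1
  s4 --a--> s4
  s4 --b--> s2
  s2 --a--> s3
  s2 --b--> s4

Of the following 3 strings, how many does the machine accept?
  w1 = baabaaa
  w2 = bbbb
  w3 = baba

0

w1: Trace: s1 -b-> s1 -a-> s1 -a-> s1 -b-> s1 -a-> s1 -a-> s1 -a-> s1  → end s1, rejected
w2: Trace: s1 -b-> s1 -b-> s1 -b-> s1 -b-> s1  → end s1, rejected
w3: Trace: s1 -b-> s1 -a-> s1 -b-> s1 -a-> s1  → end s1, rejected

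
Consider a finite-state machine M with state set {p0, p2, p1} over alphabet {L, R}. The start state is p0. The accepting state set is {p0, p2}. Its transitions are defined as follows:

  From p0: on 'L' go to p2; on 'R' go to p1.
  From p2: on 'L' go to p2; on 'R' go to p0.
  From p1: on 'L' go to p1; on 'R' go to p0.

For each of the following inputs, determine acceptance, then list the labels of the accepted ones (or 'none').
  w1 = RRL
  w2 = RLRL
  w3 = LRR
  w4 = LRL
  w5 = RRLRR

w1: p0 → p1 → p0 → p2  → end p2, accepted
w2: p0 → p1 → p1 → p0 → p2  → end p2, accepted
w3: p0 → p2 → p0 → p1  → end p1, rejected
w4: p0 → p2 → p0 → p2  → end p2, accepted
w5: p0 → p1 → p0 → p2 → p0 → p1  → end p1, rejected

w1, w2, w4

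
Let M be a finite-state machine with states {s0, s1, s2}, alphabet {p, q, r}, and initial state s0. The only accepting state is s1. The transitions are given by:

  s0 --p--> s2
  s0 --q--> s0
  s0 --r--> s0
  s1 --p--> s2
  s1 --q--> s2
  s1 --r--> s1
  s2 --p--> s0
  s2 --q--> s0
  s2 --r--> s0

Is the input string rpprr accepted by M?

s0 → s0 → s2 → s0 → s0 → s0
End state s0 is not accepting.

No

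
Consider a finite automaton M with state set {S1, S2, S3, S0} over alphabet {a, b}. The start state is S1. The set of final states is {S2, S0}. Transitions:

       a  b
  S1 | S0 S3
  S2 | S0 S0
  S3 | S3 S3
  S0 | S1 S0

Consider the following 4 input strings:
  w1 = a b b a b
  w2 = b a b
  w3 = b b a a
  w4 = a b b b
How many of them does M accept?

w1: S1 → S0 → S0 → S0 → S1 → S3  → end S3, rejected
w2: S1 → S3 → S3 → S3  → end S3, rejected
w3: S1 → S3 → S3 → S3 → S3  → end S3, rejected
w4: S1 → S0 → S0 → S0 → S0  → end S0, accepted

1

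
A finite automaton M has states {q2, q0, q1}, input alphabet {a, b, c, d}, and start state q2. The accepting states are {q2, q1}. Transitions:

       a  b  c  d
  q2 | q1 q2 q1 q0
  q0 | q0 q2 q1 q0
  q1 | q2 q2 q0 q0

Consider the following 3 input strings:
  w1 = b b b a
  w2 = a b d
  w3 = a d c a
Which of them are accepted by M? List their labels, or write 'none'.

w1, w3

w1: q2 → q2 → q2 → q2 → q1  → end q1, accepted
w2: q2 → q1 → q2 → q0  → end q0, rejected
w3: q2 → q1 → q0 → q1 → q2  → end q2, accepted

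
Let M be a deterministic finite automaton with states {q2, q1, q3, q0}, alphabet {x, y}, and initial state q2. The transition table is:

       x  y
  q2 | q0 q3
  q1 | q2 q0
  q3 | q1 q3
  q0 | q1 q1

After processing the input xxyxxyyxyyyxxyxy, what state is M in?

start at q2
read 'x': q2 → q0
read 'x': q0 → q1
read 'y': q1 → q0
read 'x': q0 → q1
read 'x': q1 → q2
read 'y': q2 → q3
read 'y': q3 → q3
read 'x': q3 → q1
read 'y': q1 → q0
read 'y': q0 → q1
read 'y': q1 → q0
read 'x': q0 → q1
read 'x': q1 → q2
read 'y': q2 → q3
read 'x': q3 → q1
read 'y': q1 → q0

q0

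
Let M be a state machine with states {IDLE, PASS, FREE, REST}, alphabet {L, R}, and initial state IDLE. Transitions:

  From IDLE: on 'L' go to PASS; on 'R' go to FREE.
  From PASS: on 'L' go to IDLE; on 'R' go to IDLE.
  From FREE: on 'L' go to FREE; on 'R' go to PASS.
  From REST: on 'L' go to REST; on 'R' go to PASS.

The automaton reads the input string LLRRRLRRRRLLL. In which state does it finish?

PASS

Trace: IDLE -L-> PASS -L-> IDLE -R-> FREE -R-> PASS -R-> IDLE -L-> PASS -R-> IDLE -R-> FREE -R-> PASS -R-> IDLE -L-> PASS -L-> IDLE -L-> PASS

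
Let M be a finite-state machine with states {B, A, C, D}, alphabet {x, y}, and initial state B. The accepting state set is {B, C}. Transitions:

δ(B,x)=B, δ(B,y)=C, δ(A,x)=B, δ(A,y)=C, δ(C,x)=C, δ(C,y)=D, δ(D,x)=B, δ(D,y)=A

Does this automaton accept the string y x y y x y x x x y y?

No

B → C → C → D → A → B → C → C → C → C → D → A
End state A is not accepting.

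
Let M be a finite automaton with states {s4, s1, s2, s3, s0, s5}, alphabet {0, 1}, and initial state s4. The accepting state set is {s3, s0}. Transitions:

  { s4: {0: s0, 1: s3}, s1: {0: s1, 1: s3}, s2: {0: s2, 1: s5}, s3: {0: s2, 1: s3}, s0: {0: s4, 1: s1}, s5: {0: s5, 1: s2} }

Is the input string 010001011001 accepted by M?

start at s4
read '0': s4 → s0
read '1': s0 → s1
read '0': s1 → s1
read '0': s1 → s1
read '0': s1 → s1
read '1': s1 → s3
read '0': s3 → s2
read '1': s2 → s5
read '1': s5 → s2
read '0': s2 → s2
read '0': s2 → s2
read '1': s2 → s5
End state s5 is not accepting.

No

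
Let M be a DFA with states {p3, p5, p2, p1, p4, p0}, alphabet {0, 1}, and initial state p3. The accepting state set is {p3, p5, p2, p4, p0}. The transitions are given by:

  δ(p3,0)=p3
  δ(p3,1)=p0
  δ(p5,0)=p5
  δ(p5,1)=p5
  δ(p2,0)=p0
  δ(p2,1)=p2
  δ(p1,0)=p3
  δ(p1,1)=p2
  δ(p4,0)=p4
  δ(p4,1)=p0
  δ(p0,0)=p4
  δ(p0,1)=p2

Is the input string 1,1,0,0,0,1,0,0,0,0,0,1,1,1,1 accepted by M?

start at p3
read '1': p3 → p0
read '1': p0 → p2
read '0': p2 → p0
read '0': p0 → p4
read '0': p4 → p4
read '1': p4 → p0
read '0': p0 → p4
read '0': p4 → p4
read '0': p4 → p4
read '0': p4 → p4
read '0': p4 → p4
read '1': p4 → p0
read '1': p0 → p2
read '1': p2 → p2
read '1': p2 → p2
End state p2 is accepting.

Yes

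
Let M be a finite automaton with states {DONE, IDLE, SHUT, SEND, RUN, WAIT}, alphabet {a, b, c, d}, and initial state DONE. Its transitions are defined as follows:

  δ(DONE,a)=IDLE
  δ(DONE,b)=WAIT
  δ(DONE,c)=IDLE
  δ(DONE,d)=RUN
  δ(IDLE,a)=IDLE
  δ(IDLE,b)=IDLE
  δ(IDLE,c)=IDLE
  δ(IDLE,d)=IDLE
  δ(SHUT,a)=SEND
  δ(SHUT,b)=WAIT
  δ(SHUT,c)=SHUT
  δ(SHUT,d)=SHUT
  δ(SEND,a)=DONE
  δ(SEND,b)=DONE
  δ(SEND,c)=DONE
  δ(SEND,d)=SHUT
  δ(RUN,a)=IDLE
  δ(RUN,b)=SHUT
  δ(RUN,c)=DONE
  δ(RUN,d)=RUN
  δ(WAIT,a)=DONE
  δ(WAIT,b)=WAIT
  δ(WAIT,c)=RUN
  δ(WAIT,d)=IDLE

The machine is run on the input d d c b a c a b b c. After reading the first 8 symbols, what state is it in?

Trace: DONE -d-> RUN -d-> RUN -c-> DONE -b-> WAIT -a-> DONE -c-> IDLE -a-> IDLE -b-> IDLE
After 8 symbols: IDLE.

IDLE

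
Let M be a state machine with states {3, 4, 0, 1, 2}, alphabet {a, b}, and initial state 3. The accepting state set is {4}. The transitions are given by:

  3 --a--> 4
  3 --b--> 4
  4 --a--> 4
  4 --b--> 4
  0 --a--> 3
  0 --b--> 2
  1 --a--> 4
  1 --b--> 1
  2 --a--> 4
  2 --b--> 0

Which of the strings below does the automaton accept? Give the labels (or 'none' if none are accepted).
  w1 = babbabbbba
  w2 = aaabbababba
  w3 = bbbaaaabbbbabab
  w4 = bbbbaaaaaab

w1:
  start at 3
  read 'b': 3 → 4
  read 'a': 4 → 4
  read 'b': 4 → 4
  read 'b': 4 → 4
  read 'a': 4 → 4
  read 'b': 4 → 4
  read 'b': 4 → 4
  read 'b': 4 → 4
  read 'b': 4 → 4
  read 'a': 4 → 4
  end 4, accepted
w2:
  start at 3
  read 'a': 3 → 4
  read 'a': 4 → 4
  read 'a': 4 → 4
  read 'b': 4 → 4
  read 'b': 4 → 4
  read 'a': 4 → 4
  read 'b': 4 → 4
  read 'a': 4 → 4
  read 'b': 4 → 4
  read 'b': 4 → 4
  read 'a': 4 → 4
  end 4, accepted
w3:
  start at 3
  read 'b': 3 → 4
  read 'b': 4 → 4
  read 'b': 4 → 4
  read 'a': 4 → 4
  read 'a': 4 → 4
  read 'a': 4 → 4
  read 'a': 4 → 4
  read 'b': 4 → 4
  read 'b': 4 → 4
  read 'b': 4 → 4
  read 'b': 4 → 4
  read 'a': 4 → 4
  read 'b': 4 → 4
  read 'a': 4 → 4
  read 'b': 4 → 4
  end 4, accepted
w4:
  start at 3
  read 'b': 3 → 4
  read 'b': 4 → 4
  read 'b': 4 → 4
  read 'b': 4 → 4
  read 'a': 4 → 4
  read 'a': 4 → 4
  read 'a': 4 → 4
  read 'a': 4 → 4
  read 'a': 4 → 4
  read 'a': 4 → 4
  read 'b': 4 → 4
  end 4, accepted

w1, w2, w3, w4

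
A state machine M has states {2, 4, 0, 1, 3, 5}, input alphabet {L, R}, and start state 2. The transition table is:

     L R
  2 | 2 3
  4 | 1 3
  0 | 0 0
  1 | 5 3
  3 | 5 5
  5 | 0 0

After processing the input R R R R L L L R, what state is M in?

0

Trace: 2 -R-> 3 -R-> 5 -R-> 0 -R-> 0 -L-> 0 -L-> 0 -L-> 0 -R-> 0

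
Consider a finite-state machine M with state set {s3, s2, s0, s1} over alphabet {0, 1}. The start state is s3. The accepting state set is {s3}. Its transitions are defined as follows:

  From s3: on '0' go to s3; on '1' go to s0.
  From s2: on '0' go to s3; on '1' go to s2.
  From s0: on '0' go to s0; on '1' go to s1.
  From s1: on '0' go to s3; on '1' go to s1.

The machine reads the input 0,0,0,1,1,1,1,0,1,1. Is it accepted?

start at s3
read '0': s3 → s3
read '0': s3 → s3
read '0': s3 → s3
read '1': s3 → s0
read '1': s0 → s1
read '1': s1 → s1
read '1': s1 → s1
read '0': s1 → s3
read '1': s3 → s0
read '1': s0 → s1
End state s1 is not accepting.

No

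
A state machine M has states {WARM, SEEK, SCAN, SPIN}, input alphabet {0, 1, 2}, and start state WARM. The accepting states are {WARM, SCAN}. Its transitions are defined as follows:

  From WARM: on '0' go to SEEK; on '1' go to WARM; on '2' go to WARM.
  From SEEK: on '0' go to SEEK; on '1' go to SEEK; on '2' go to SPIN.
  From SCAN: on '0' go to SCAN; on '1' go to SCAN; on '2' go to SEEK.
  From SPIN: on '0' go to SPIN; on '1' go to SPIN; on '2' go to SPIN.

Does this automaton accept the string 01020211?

No

start at WARM
read '0': WARM → SEEK
read '1': SEEK → SEEK
read '0': SEEK → SEEK
read '2': SEEK → SPIN
read '0': SPIN → SPIN
read '2': SPIN → SPIN
read '1': SPIN → SPIN
read '1': SPIN → SPIN
End state SPIN is not accepting.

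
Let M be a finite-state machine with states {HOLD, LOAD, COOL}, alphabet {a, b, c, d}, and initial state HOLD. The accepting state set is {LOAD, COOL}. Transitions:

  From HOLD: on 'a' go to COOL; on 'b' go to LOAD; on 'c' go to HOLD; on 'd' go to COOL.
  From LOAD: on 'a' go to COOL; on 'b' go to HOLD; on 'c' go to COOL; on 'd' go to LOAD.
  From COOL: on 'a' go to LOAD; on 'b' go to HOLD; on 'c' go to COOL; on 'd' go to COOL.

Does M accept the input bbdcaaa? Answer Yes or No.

start at HOLD
read 'b': HOLD → LOAD
read 'b': LOAD → HOLD
read 'd': HOLD → COOL
read 'c': COOL → COOL
read 'a': COOL → LOAD
read 'a': LOAD → COOL
read 'a': COOL → LOAD
End state LOAD is accepting.

Yes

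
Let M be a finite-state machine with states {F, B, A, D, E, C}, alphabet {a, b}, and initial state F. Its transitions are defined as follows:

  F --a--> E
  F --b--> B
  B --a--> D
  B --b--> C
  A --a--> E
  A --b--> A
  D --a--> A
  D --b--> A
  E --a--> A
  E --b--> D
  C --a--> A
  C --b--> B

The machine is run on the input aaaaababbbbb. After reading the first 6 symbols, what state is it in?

start at F
read 'a': F → E
read 'a': E → A
read 'a': A → E
read 'a': E → A
read 'a': A → E
read 'b': E → D
After 6 symbols: D.

D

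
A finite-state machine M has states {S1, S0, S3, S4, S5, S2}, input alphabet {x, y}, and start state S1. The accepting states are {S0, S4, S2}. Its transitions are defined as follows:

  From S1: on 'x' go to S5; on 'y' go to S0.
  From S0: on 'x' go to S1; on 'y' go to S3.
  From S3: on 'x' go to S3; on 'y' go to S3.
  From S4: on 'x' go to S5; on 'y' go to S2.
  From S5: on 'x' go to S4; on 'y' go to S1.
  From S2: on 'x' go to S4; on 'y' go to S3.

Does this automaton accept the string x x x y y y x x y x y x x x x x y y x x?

S1 → S5 → S4 → S5 → S1 → S0 → S3 → S3 → S3 → S3 → S3 → S3 → S3 → S3 → S3 → S3 → S3 → S3 → S3 → S3 → S3
End state S3 is not accepting.

No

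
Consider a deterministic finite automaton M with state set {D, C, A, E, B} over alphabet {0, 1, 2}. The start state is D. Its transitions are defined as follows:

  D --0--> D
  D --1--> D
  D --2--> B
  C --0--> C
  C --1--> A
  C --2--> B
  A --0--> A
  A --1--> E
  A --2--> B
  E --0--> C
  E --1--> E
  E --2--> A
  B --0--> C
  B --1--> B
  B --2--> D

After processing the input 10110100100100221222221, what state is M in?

B

start at D
read '1': D → D
read '0': D → D
read '1': D → D
read '1': D → D
read '0': D → D
read '1': D → D
read '0': D → D
read '0': D → D
read '1': D → D
read '0': D → D
read '0': D → D
read '1': D → D
read '0': D → D
read '0': D → D
read '2': D → B
read '2': B → D
read '1': D → D
read '2': D → B
read '2': B → D
read '2': D → B
read '2': B → D
read '2': D → B
read '1': B → B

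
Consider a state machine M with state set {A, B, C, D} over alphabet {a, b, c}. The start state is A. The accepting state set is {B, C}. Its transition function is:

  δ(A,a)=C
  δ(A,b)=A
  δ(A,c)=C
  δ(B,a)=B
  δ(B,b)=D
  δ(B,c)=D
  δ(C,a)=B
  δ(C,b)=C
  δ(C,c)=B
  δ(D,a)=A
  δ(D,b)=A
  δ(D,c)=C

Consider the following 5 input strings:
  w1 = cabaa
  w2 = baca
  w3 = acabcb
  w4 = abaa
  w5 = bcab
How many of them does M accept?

w1: Trace: A -c-> C -a-> B -b-> D -a-> A -a-> C  → end C, accepted
w2: Trace: A -b-> A -a-> C -c-> B -a-> B  → end B, accepted
w3: Trace: A -a-> C -c-> B -a-> B -b-> D -c-> C -b-> C  → end C, accepted
w4: Trace: A -a-> C -b-> C -a-> B -a-> B  → end B, accepted
w5: Trace: A -b-> A -c-> C -a-> B -b-> D  → end D, rejected

4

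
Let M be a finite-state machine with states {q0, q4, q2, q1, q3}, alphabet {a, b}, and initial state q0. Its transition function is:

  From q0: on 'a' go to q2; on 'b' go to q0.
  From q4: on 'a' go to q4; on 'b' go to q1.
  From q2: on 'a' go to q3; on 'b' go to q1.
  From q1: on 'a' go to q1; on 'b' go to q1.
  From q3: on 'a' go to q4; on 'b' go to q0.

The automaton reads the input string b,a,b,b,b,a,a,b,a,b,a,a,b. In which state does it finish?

q1

Trace: q0 -b-> q0 -a-> q2 -b-> q1 -b-> q1 -b-> q1 -a-> q1 -a-> q1 -b-> q1 -a-> q1 -b-> q1 -a-> q1 -a-> q1 -b-> q1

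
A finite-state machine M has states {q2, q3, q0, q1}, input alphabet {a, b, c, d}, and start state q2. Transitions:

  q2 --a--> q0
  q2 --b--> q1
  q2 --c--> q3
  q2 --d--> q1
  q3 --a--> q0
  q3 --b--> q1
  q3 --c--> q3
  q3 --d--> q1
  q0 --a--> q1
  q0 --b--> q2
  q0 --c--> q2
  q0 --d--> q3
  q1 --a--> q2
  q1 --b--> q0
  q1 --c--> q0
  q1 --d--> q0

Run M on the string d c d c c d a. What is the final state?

Trace: q2 -d-> q1 -c-> q0 -d-> q3 -c-> q3 -c-> q3 -d-> q1 -a-> q2

q2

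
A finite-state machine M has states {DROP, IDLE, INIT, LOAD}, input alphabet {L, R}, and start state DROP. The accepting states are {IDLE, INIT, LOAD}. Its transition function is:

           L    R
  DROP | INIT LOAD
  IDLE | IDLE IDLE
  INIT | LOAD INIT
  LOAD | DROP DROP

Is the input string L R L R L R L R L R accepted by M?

start at DROP
read 'L': DROP → INIT
read 'R': INIT → INIT
read 'L': INIT → LOAD
read 'R': LOAD → DROP
read 'L': DROP → INIT
read 'R': INIT → INIT
read 'L': INIT → LOAD
read 'R': LOAD → DROP
read 'L': DROP → INIT
read 'R': INIT → INIT
End state INIT is accepting.

Yes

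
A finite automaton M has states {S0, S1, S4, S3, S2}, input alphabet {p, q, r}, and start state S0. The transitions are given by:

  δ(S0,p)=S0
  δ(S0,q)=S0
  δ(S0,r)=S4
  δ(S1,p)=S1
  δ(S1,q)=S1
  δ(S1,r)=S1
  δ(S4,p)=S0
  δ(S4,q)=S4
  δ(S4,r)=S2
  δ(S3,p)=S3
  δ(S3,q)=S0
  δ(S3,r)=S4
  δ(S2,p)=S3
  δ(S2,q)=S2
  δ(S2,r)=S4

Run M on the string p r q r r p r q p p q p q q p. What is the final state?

S0

Trace: S0 -p-> S0 -r-> S4 -q-> S4 -r-> S2 -r-> S4 -p-> S0 -r-> S4 -q-> S4 -p-> S0 -p-> S0 -q-> S0 -p-> S0 -q-> S0 -q-> S0 -p-> S0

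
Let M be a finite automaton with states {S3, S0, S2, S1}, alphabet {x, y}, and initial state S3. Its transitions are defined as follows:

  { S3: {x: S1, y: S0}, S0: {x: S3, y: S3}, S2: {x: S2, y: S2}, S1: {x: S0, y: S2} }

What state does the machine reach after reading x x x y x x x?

S0

S3 → S1 → S0 → S3 → S0 → S3 → S1 → S0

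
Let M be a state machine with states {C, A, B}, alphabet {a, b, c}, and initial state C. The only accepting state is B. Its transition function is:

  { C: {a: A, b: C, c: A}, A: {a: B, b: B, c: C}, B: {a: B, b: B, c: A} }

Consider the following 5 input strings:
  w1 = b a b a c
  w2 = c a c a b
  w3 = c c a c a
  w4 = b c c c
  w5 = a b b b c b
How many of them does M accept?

2

w1: C → C → A → B → B → A  → end A, rejected
w2: C → A → B → A → B → B  → end B, accepted
w3: C → A → C → A → C → A  → end A, rejected
w4: C → C → A → C → A  → end A, rejected
w5: C → A → B → B → B → A → B  → end B, accepted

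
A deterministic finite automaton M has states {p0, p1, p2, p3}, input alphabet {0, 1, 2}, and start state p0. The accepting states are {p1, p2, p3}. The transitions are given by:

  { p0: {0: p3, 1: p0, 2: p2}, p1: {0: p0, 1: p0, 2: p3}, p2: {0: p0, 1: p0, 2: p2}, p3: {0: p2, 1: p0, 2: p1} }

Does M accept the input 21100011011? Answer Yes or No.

No

Trace: p0 -2-> p2 -1-> p0 -1-> p0 -0-> p3 -0-> p2 -0-> p0 -1-> p0 -1-> p0 -0-> p3 -1-> p0 -1-> p0
End state p0 is not accepting.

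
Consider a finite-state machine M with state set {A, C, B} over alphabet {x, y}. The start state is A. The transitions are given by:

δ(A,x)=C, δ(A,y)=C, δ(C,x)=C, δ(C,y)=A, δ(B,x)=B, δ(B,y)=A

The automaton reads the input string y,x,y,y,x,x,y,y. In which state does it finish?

C

start at A
read 'y': A → C
read 'x': C → C
read 'y': C → A
read 'y': A → C
read 'x': C → C
read 'x': C → C
read 'y': C → A
read 'y': A → C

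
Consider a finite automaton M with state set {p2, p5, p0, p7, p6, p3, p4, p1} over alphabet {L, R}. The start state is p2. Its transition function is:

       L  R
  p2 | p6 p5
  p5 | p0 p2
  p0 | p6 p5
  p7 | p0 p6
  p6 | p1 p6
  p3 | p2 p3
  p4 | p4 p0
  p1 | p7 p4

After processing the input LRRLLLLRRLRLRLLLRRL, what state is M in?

p1

start at p2
read 'L': p2 → p6
read 'R': p6 → p6
read 'R': p6 → p6
read 'L': p6 → p1
read 'L': p1 → p7
read 'L': p7 → p0
read 'L': p0 → p6
read 'R': p6 → p6
read 'R': p6 → p6
read 'L': p6 → p1
read 'R': p1 → p4
read 'L': p4 → p4
read 'R': p4 → p0
read 'L': p0 → p6
read 'L': p6 → p1
read 'L': p1 → p7
read 'R': p7 → p6
read 'R': p6 → p6
read 'L': p6 → p1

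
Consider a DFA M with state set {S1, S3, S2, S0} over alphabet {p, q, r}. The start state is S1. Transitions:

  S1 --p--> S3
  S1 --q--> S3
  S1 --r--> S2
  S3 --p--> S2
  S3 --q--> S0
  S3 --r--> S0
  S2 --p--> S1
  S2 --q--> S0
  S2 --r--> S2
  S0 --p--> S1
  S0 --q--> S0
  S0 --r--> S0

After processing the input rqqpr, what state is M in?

S2

S1 → S2 → S0 → S0 → S1 → S2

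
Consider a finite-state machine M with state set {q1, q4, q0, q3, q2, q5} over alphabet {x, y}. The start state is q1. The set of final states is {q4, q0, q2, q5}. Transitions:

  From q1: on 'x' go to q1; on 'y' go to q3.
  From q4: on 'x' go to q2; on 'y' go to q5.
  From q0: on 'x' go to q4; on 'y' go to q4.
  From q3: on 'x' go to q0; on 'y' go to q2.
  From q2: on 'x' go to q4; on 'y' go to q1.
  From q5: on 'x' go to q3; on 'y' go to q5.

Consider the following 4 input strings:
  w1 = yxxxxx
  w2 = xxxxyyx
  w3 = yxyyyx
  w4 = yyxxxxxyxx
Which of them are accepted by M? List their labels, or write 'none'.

w1, w2, w4

w1:
  start at q1
  read 'y': q1 → q3
  read 'x': q3 → q0
  read 'x': q0 → q4
  read 'x': q4 → q2
  read 'x': q2 → q4
  read 'x': q4 → q2
  end q2, accepted
w2:
  start at q1
  read 'x': q1 → q1
  read 'x': q1 → q1
  read 'x': q1 → q1
  read 'x': q1 → q1
  read 'y': q1 → q3
  read 'y': q3 → q2
  read 'x': q2 → q4
  end q4, accepted
w3:
  start at q1
  read 'y': q1 → q3
  read 'x': q3 → q0
  read 'y': q0 → q4
  read 'y': q4 → q5
  read 'y': q5 → q5
  read 'x': q5 → q3
  end q3, rejected
w4:
  start at q1
  read 'y': q1 → q3
  read 'y': q3 → q2
  read 'x': q2 → q4
  read 'x': q4 → q2
  read 'x': q2 → q4
  read 'x': q4 → q2
  read 'x': q2 → q4
  read 'y': q4 → q5
  read 'x': q5 → q3
  read 'x': q3 → q0
  end q0, accepted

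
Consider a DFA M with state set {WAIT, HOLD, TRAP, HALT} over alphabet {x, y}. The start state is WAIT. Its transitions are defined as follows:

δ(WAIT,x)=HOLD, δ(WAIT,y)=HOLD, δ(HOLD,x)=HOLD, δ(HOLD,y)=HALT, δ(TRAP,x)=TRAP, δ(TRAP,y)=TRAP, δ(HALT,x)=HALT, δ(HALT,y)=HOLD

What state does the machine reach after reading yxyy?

Trace: WAIT -y-> HOLD -x-> HOLD -y-> HALT -y-> HOLD

HOLD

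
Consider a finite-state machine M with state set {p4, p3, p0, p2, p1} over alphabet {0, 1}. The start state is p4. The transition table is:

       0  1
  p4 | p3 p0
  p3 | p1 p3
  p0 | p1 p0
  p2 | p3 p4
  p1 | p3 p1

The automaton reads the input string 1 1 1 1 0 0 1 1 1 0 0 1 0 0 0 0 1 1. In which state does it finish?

start at p4
read '1': p4 → p0
read '1': p0 → p0
read '1': p0 → p0
read '1': p0 → p0
read '0': p0 → p1
read '0': p1 → p3
read '1': p3 → p3
read '1': p3 → p3
read '1': p3 → p3
read '0': p3 → p1
read '0': p1 → p3
read '1': p3 → p3
read '0': p3 → p1
read '0': p1 → p3
read '0': p3 → p1
read '0': p1 → p3
read '1': p3 → p3
read '1': p3 → p3

p3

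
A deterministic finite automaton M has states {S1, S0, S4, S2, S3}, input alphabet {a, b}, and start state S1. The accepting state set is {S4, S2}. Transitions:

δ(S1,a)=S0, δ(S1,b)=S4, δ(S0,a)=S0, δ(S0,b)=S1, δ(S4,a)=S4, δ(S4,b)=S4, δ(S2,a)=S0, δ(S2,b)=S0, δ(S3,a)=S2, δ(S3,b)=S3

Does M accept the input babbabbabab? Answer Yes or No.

Yes

start at S1
read 'b': S1 → S4
read 'a': S4 → S4
read 'b': S4 → S4
read 'b': S4 → S4
read 'a': S4 → S4
read 'b': S4 → S4
read 'b': S4 → S4
read 'a': S4 → S4
read 'b': S4 → S4
read 'a': S4 → S4
read 'b': S4 → S4
End state S4 is accepting.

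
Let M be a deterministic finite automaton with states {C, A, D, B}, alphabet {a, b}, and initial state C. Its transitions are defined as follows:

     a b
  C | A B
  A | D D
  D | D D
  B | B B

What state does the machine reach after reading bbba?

C → B → B → B → B

B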